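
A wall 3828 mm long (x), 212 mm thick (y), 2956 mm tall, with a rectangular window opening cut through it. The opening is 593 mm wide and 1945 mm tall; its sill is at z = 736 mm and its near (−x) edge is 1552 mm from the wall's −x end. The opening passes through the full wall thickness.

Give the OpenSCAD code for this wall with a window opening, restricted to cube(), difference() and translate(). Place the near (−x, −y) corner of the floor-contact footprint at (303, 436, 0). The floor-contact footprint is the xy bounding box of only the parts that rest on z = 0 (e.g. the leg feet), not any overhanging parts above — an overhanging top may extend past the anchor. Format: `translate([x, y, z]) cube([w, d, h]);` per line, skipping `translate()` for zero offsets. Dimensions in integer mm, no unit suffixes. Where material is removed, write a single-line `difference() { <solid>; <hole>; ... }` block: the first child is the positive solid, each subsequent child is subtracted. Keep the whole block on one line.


difference() { translate([303, 436, 0]) cube([3828, 212, 2956]); translate([1855, 436, 736]) cube([593, 212, 1945]); }


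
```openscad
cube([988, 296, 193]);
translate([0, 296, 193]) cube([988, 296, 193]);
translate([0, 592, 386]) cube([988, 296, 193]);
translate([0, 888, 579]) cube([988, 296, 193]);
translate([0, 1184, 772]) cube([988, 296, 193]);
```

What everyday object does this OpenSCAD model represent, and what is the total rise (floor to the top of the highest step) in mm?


A staircase. The total rise is 965 mm.

5 identical blocks, each offset up and back from the previous — a staircase. Each step is 193 mm tall and there are 5 of them, so the total rise is 5 × 193 = 965 mm.


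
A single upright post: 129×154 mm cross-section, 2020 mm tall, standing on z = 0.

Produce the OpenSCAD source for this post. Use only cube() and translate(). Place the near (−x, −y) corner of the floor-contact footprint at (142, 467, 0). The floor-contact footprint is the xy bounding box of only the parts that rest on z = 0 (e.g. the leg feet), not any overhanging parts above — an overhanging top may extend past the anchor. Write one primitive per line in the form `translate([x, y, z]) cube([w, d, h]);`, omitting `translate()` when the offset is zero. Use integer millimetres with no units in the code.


translate([142, 467, 0]) cube([129, 154, 2020]);


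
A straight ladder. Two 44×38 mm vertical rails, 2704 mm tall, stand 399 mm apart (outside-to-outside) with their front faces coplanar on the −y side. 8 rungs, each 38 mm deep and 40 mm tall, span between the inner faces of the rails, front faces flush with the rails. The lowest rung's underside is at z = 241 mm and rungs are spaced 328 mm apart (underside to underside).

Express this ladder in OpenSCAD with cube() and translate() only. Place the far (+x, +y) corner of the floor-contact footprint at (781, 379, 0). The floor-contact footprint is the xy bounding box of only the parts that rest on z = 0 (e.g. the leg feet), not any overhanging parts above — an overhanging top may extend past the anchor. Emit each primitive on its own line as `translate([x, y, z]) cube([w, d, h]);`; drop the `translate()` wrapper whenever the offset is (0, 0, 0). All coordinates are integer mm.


translate([382, 341, 0]) cube([44, 38, 2704]);
translate([737, 341, 0]) cube([44, 38, 2704]);
translate([426, 341, 241]) cube([311, 38, 40]);
translate([426, 341, 569]) cube([311, 38, 40]);
translate([426, 341, 897]) cube([311, 38, 40]);
translate([426, 341, 1225]) cube([311, 38, 40]);
translate([426, 341, 1553]) cube([311, 38, 40]);
translate([426, 341, 1881]) cube([311, 38, 40]);
translate([426, 341, 2209]) cube([311, 38, 40]);
translate([426, 341, 2537]) cube([311, 38, 40]);


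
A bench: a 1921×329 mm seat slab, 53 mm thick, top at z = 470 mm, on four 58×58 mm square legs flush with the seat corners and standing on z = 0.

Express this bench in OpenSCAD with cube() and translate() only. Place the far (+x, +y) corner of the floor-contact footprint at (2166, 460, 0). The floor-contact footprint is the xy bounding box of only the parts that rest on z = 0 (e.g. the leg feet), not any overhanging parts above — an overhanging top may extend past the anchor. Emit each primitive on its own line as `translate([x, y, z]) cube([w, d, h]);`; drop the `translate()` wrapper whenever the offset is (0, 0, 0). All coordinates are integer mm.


translate([245, 131, 417]) cube([1921, 329, 53]);
translate([245, 131, 0]) cube([58, 58, 417]);
translate([245, 402, 0]) cube([58, 58, 417]);
translate([2108, 131, 0]) cube([58, 58, 417]);
translate([2108, 402, 0]) cube([58, 58, 417]);


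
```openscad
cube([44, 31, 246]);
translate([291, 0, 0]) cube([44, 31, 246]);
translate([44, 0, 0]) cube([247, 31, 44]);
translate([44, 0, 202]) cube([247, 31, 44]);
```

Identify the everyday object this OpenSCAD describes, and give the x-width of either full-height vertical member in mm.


A picture frame. The border width is 44 mm.

Four thin pieces enclosing a rectangular opening — a picture frame. The two full-height stiles are 246 mm tall; the top rail sits at z = 202 and is 44 mm tall, so the border above the opening is 246 − 202 = 44 mm, matching the stile x-width.


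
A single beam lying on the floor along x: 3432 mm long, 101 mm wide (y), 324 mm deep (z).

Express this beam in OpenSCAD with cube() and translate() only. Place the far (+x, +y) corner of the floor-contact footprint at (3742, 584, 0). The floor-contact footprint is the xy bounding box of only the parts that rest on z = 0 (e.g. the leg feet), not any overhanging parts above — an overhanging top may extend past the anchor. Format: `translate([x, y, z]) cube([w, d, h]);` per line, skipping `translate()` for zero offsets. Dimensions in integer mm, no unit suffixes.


translate([310, 483, 0]) cube([3432, 101, 324]);


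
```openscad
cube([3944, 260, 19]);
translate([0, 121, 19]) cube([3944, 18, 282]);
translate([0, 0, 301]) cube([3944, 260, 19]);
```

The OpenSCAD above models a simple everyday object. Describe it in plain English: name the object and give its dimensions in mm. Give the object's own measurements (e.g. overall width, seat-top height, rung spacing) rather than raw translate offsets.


An I-beam lying along x, 3944 mm long. Overall section height 320 mm. Two flanges 260 mm wide (y) and 19 mm thick, one on the floor and one at the top; a web 18 mm thick runs between them, centred on the flange width.


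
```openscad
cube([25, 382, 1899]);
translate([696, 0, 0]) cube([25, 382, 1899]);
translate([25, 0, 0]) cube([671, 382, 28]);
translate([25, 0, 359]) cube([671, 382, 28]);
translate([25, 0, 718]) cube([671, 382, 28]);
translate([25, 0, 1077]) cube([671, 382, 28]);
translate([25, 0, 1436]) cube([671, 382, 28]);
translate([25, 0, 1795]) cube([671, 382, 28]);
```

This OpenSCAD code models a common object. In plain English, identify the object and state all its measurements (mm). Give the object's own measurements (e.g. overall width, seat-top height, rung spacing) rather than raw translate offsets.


An open bookshelf. Two side panels, each 25 mm thick, 382 mm deep and 1899 mm tall, stand 721 mm apart (outside-to-outside). Between them sit 6 shelves, each 28 mm thick and 382 mm deep, spanning the full gap between the sides. The bottom shelf rests on the floor (its underside at z = 0) and the clear gap between one shelf's top and the next shelf's underside is 331 mm.


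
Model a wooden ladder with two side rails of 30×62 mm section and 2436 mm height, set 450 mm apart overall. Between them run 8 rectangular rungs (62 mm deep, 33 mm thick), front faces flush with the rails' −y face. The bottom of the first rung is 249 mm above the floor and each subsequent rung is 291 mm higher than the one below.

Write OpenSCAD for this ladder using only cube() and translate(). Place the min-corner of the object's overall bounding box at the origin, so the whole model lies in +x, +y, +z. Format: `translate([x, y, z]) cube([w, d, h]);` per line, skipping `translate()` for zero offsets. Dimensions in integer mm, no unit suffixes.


cube([30, 62, 2436]);
translate([420, 0, 0]) cube([30, 62, 2436]);
translate([30, 0, 249]) cube([390, 62, 33]);
translate([30, 0, 540]) cube([390, 62, 33]);
translate([30, 0, 831]) cube([390, 62, 33]);
translate([30, 0, 1122]) cube([390, 62, 33]);
translate([30, 0, 1413]) cube([390, 62, 33]);
translate([30, 0, 1704]) cube([390, 62, 33]);
translate([30, 0, 1995]) cube([390, 62, 33]);
translate([30, 0, 2286]) cube([390, 62, 33]);


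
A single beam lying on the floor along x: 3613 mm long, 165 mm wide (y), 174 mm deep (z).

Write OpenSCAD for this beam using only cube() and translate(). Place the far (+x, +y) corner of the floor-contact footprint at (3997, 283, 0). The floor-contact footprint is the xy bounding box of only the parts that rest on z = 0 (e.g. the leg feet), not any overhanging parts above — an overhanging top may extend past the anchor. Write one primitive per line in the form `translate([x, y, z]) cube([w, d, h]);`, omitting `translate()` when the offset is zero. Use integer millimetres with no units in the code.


translate([384, 118, 0]) cube([3613, 165, 174]);


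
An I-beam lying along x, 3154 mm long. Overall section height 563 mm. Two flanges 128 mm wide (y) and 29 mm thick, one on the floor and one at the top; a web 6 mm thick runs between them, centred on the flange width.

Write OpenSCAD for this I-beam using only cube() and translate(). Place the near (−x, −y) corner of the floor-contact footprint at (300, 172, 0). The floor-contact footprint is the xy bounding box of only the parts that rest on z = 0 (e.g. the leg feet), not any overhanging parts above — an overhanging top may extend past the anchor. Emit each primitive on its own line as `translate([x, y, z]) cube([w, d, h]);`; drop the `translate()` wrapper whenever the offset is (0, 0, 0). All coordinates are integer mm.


translate([300, 172, 0]) cube([3154, 128, 29]);
translate([300, 233, 29]) cube([3154, 6, 505]);
translate([300, 172, 534]) cube([3154, 128, 29]);


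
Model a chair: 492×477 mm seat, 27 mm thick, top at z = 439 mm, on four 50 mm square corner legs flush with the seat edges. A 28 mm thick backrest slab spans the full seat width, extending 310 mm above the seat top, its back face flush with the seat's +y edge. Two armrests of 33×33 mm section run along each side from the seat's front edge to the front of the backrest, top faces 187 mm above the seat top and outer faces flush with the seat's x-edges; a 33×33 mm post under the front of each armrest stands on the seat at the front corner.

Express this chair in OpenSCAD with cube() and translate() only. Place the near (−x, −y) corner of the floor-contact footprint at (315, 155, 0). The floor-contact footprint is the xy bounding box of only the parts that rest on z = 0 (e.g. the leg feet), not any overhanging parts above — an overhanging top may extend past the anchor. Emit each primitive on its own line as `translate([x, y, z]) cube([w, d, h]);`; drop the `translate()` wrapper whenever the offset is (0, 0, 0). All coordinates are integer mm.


// leg_h = 439 - 27 = 412
// arm post h = 187 - 33 = 154
translate([315, 155, 412]) cube([492, 477, 27]);
translate([315, 155, 0]) cube([50, 50, 412]);
translate([757, 155, 0]) cube([50, 50, 412]);
translate([315, 582, 0]) cube([50, 50, 412]);
translate([757, 582, 0]) cube([50, 50, 412]);
translate([315, 604, 439]) cube([492, 28, 310]);
translate([315, 155, 593]) cube([33, 449, 33]);
translate([774, 155, 593]) cube([33, 449, 33]);
translate([315, 155, 439]) cube([33, 33, 154]);
translate([774, 155, 439]) cube([33, 33, 154]);


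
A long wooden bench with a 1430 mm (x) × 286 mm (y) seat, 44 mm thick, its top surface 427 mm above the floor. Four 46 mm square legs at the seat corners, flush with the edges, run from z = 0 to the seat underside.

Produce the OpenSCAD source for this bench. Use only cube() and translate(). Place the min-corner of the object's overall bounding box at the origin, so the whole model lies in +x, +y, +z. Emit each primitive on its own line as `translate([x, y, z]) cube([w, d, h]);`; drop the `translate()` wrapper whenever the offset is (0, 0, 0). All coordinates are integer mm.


translate([0, 0, 383]) cube([1430, 286, 44]);
cube([46, 46, 383]);
translate([0, 240, 0]) cube([46, 46, 383]);
translate([1384, 0, 0]) cube([46, 46, 383]);
translate([1384, 240, 0]) cube([46, 46, 383]);


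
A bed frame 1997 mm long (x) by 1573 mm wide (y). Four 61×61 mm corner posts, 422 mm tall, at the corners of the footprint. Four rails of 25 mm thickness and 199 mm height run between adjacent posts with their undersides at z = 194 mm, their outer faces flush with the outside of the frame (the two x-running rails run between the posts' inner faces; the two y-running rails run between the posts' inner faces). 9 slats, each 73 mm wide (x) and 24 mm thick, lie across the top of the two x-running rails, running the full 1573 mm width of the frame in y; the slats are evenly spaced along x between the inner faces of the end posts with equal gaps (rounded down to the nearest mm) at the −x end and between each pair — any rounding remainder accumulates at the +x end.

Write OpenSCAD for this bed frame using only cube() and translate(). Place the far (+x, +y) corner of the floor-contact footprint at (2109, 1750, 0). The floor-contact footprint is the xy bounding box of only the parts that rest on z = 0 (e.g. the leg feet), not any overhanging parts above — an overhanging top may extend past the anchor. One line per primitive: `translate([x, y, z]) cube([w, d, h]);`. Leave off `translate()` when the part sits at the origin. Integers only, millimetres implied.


translate([112, 177, 0]) cube([61, 61, 422]);
translate([112, 1689, 0]) cube([61, 61, 422]);
translate([2048, 177, 0]) cube([61, 61, 422]);
translate([2048, 1689, 0]) cube([61, 61, 422]);
translate([173, 177, 194]) cube([1875, 25, 199]);
translate([173, 1725, 194]) cube([1875, 25, 199]);
translate([112, 238, 194]) cube([25, 1451, 199]);
translate([2084, 238, 194]) cube([25, 1451, 199]);
translate([294, 177, 393]) cube([73, 1573, 24]);
translate([488, 177, 393]) cube([73, 1573, 24]);
translate([682, 177, 393]) cube([73, 1573, 24]);
translate([876, 177, 393]) cube([73, 1573, 24]);
translate([1070, 177, 393]) cube([73, 1573, 24]);
translate([1264, 177, 393]) cube([73, 1573, 24]);
translate([1458, 177, 393]) cube([73, 1573, 24]);
translate([1652, 177, 393]) cube([73, 1573, 24]);
translate([1846, 177, 393]) cube([73, 1573, 24]);


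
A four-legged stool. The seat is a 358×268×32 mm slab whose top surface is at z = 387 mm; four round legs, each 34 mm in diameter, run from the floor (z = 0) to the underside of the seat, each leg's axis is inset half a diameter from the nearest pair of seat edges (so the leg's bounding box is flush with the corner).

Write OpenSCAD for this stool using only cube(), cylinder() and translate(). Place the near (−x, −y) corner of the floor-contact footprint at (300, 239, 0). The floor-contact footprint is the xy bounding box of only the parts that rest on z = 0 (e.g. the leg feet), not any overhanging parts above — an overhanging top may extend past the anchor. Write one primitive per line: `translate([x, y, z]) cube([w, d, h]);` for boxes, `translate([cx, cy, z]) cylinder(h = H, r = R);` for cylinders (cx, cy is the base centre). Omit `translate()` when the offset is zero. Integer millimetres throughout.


translate([300, 239, 355]) cube([358, 268, 32]);
translate([317, 256, 0]) cylinder(h = 355, r = 17);
translate([641, 256, 0]) cylinder(h = 355, r = 17);
translate([317, 490, 0]) cylinder(h = 355, r = 17);
translate([641, 490, 0]) cylinder(h = 355, r = 17);


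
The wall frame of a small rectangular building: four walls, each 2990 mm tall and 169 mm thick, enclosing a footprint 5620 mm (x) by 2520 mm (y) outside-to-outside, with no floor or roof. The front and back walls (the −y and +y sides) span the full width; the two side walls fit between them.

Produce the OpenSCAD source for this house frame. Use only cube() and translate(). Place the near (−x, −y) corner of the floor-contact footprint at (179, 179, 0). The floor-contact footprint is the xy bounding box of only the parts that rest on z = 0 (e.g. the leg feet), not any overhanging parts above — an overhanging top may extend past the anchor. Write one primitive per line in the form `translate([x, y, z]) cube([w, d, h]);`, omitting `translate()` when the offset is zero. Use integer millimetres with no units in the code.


translate([179, 179, 0]) cube([5620, 169, 2990]);
translate([179, 2530, 0]) cube([5620, 169, 2990]);
translate([179, 348, 0]) cube([169, 2182, 2990]);
translate([5630, 348, 0]) cube([169, 2182, 2990]);


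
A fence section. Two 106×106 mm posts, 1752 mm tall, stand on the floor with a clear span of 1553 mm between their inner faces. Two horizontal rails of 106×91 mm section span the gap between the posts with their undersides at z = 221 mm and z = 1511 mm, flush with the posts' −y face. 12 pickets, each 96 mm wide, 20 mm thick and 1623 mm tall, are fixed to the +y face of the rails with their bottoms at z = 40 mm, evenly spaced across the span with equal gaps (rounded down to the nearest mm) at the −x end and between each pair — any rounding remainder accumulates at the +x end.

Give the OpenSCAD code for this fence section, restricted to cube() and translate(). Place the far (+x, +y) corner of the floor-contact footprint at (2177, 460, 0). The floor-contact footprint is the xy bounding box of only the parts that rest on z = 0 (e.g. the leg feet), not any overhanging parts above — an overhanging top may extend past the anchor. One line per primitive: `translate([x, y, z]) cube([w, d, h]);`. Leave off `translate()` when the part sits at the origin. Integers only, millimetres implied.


translate([412, 354, 0]) cube([106, 106, 1752]);
translate([2071, 354, 0]) cube([106, 106, 1752]);
translate([518, 354, 221]) cube([1553, 106, 91]);
translate([518, 354, 1511]) cube([1553, 106, 91]);
translate([548, 460, 40]) cube([96, 20, 1623]);
translate([674, 460, 40]) cube([96, 20, 1623]);
translate([800, 460, 40]) cube([96, 20, 1623]);
translate([926, 460, 40]) cube([96, 20, 1623]);
translate([1052, 460, 40]) cube([96, 20, 1623]);
translate([1178, 460, 40]) cube([96, 20, 1623]);
translate([1304, 460, 40]) cube([96, 20, 1623]);
translate([1430, 460, 40]) cube([96, 20, 1623]);
translate([1556, 460, 40]) cube([96, 20, 1623]);
translate([1682, 460, 40]) cube([96, 20, 1623]);
translate([1808, 460, 40]) cube([96, 20, 1623]);
translate([1934, 460, 40]) cube([96, 20, 1623]);


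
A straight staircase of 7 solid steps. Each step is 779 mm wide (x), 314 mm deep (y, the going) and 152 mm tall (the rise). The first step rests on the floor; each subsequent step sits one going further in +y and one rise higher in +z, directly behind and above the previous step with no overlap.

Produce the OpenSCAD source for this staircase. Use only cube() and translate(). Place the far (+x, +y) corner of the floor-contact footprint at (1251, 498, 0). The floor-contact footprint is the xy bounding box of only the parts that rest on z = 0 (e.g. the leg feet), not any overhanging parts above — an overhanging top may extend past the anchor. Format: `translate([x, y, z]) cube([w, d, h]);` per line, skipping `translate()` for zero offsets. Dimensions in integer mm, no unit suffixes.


translate([472, 184, 0]) cube([779, 314, 152]);
translate([472, 498, 152]) cube([779, 314, 152]);
translate([472, 812, 304]) cube([779, 314, 152]);
translate([472, 1126, 456]) cube([779, 314, 152]);
translate([472, 1440, 608]) cube([779, 314, 152]);
translate([472, 1754, 760]) cube([779, 314, 152]);
translate([472, 2068, 912]) cube([779, 314, 152]);


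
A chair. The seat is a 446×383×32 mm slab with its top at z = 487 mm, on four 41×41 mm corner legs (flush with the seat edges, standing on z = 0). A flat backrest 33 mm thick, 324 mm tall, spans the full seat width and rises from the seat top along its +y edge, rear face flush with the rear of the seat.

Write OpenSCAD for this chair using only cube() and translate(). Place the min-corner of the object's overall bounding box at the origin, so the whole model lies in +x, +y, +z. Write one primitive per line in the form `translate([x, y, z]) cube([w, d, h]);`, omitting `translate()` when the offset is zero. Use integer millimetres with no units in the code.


translate([0, 0, 455]) cube([446, 383, 32]);
cube([41, 41, 455]);
translate([405, 0, 0]) cube([41, 41, 455]);
translate([0, 342, 0]) cube([41, 41, 455]);
translate([405, 342, 0]) cube([41, 41, 455]);
translate([0, 350, 487]) cube([446, 33, 324]);


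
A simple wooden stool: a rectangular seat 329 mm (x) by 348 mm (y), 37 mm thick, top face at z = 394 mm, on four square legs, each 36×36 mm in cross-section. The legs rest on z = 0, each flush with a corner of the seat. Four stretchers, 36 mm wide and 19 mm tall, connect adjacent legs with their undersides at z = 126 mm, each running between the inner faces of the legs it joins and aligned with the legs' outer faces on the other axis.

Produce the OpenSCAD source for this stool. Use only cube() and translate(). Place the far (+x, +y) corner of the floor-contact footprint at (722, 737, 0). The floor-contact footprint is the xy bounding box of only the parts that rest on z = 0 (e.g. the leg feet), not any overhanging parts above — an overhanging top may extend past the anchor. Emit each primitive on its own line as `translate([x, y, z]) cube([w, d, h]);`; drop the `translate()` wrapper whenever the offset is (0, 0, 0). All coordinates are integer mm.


translate([393, 389, 357]) cube([329, 348, 37]);
translate([393, 389, 0]) cube([36, 36, 357]);
translate([686, 389, 0]) cube([36, 36, 357]);
translate([393, 701, 0]) cube([36, 36, 357]);
translate([686, 701, 0]) cube([36, 36, 357]);
translate([429, 389, 126]) cube([257, 36, 19]);
translate([429, 701, 126]) cube([257, 36, 19]);
translate([393, 425, 126]) cube([36, 276, 19]);
translate([686, 425, 126]) cube([36, 276, 19]);


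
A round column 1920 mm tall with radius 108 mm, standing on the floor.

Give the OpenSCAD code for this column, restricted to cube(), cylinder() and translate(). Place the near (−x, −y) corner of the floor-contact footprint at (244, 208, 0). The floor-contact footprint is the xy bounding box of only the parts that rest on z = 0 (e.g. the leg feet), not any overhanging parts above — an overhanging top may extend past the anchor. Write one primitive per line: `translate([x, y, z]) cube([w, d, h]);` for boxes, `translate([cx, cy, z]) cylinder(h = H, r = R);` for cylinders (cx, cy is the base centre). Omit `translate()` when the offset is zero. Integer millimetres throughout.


translate([352, 316, 0]) cylinder(h = 1920, r = 108);


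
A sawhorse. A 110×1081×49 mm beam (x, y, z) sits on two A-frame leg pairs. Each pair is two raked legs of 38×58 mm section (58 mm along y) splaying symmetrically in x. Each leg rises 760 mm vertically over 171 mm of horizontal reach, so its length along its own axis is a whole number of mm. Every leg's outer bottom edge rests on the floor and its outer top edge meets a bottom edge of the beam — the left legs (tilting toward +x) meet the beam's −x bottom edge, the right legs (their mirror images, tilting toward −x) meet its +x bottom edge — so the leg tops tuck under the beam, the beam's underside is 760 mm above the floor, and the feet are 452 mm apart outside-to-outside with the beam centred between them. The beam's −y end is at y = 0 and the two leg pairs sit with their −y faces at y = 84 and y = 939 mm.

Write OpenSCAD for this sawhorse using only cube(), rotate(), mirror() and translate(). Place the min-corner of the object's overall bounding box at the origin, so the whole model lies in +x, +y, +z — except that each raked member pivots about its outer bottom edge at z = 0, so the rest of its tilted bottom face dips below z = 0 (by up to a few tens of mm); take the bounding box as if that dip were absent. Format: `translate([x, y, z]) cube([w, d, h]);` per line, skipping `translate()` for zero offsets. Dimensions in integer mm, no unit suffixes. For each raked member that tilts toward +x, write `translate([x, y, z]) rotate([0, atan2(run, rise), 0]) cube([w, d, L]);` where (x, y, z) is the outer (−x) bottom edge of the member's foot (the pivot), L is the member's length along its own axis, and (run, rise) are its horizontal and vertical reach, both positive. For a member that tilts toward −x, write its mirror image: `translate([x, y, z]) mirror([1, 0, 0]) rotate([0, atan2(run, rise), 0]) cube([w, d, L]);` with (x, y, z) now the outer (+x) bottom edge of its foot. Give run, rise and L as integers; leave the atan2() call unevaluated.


translate([171, 0, 760]) cube([110, 1081, 49]);
translate([0, 84, 0]) rotate([0, atan2(171, 760), 0]) cube([38, 58, 779]);
translate([452, 84, 0]) mirror([1, 0, 0]) rotate([0, atan2(171, 760), 0]) cube([38, 58, 779]);
translate([0, 939, 0]) rotate([0, atan2(171, 760), 0]) cube([38, 58, 779]);
translate([452, 939, 0]) mirror([1, 0, 0]) rotate([0, atan2(171, 760), 0]) cube([38, 58, 779]);


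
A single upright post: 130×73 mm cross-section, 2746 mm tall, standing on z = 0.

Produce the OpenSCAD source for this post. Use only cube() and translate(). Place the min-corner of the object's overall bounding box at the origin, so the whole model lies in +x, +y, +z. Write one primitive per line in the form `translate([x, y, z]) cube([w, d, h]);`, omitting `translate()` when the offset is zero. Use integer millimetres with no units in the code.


cube([130, 73, 2746]);


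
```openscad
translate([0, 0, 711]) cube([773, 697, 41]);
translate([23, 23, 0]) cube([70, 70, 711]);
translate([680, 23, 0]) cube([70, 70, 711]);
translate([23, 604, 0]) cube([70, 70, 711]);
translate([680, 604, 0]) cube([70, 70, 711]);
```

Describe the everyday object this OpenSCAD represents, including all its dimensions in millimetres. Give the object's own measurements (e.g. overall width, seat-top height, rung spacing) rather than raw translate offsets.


A rectangular dining table. The top is 773×697×41 mm with its upper surface at z = 752 mm. It stands on four 70×70 mm square legs, each inset 23 mm from the nearest pair of top edges, running from the floor to the underside of the top.


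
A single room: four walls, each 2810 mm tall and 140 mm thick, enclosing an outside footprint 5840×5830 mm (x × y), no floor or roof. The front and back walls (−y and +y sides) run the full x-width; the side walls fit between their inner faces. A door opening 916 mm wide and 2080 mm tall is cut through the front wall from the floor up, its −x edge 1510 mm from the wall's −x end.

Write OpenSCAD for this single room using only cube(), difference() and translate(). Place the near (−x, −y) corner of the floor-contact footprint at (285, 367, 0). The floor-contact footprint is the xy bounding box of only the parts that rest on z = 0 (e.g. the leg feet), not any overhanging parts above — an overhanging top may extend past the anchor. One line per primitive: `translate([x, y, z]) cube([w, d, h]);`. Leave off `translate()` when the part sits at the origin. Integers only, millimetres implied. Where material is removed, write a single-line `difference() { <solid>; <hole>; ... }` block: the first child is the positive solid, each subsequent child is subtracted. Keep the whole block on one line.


difference() { translate([285, 367, 0]) cube([5840, 140, 2810]); translate([1795, 367, 0]) cube([916, 140, 2080]); }
translate([285, 6057, 0]) cube([5840, 140, 2810]);
translate([285, 507, 0]) cube([140, 5550, 2810]);
translate([5985, 507, 0]) cube([140, 5550, 2810]);


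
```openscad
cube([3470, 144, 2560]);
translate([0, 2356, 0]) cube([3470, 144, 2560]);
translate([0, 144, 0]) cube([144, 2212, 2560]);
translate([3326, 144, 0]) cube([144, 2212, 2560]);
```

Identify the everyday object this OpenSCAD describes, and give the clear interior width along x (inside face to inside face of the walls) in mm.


A house (or room) frame. The interior width is 3182 mm.

Four 2560 mm walls enclosing a rectangle with no floor or roof — a room or house frame. Outside width is 3470 mm and wall thickness is 144 mm, so the interior width is 3470 − 2 × 144 = 3182 mm.


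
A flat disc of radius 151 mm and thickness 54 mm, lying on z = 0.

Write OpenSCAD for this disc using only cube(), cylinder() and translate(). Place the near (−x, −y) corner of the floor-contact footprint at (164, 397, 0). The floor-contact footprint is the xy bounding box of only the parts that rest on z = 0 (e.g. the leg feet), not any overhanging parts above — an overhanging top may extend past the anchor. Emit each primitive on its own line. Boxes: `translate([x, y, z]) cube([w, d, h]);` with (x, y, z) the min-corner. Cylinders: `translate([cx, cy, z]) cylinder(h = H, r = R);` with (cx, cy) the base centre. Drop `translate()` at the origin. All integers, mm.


translate([315, 548, 0]) cylinder(h = 54, r = 151);


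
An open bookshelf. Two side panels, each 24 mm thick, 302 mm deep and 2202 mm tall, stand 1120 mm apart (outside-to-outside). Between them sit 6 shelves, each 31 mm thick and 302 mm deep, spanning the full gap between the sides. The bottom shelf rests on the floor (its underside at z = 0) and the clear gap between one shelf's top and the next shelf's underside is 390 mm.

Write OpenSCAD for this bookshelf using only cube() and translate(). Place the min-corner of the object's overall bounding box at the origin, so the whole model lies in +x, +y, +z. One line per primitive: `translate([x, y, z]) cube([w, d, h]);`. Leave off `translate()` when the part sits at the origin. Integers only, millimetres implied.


cube([24, 302, 2202]);
translate([1096, 0, 0]) cube([24, 302, 2202]);
translate([24, 0, 0]) cube([1072, 302, 31]);
translate([24, 0, 421]) cube([1072, 302, 31]);
translate([24, 0, 842]) cube([1072, 302, 31]);
translate([24, 0, 1263]) cube([1072, 302, 31]);
translate([24, 0, 1684]) cube([1072, 302, 31]);
translate([24, 0, 2105]) cube([1072, 302, 31]);


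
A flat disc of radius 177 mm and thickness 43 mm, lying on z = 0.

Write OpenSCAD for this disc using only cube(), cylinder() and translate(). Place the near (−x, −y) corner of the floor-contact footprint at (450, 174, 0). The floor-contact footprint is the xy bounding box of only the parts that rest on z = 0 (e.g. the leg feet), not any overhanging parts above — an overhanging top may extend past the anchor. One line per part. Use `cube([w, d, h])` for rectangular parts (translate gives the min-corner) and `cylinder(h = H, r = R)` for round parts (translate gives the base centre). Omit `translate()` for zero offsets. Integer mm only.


translate([627, 351, 0]) cylinder(h = 43, r = 177);


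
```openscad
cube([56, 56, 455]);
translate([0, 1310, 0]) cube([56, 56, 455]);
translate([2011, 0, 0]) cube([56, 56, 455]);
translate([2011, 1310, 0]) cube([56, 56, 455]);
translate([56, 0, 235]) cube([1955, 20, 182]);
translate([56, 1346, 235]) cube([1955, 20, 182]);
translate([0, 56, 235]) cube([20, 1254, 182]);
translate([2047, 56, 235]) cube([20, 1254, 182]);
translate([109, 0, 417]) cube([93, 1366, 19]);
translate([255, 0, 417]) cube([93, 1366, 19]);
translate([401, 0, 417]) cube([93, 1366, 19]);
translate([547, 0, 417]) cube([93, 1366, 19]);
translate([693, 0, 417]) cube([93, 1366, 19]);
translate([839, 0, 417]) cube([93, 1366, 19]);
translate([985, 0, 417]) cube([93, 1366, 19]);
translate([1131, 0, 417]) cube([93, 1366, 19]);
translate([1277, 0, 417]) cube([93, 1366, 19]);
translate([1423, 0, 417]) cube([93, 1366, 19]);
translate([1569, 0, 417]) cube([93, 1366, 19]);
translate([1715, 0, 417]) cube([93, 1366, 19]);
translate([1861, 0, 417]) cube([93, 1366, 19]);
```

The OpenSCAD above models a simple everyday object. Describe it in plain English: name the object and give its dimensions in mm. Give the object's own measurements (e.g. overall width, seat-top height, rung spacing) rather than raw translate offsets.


A bed frame 2067 mm long (x) by 1366 mm wide (y). Four 56×56 mm corner posts, 455 mm tall, at the corners of the footprint. Four rails of 20 mm thickness and 182 mm height run between adjacent posts with their undersides at z = 235 mm, their outer faces flush with the outside of the frame (the two x-running rails run between the posts' inner faces; the two y-running rails run between the posts' inner faces). 13 slats, each 93 mm wide (x) and 19 mm thick, lie across the top of the two x-running rails, running the full 1366 mm width of the frame in y; along x they sit between the end posts with a 53 mm gap after the −x posts and between neighbouring slats, leaving 57 mm before the +x posts.


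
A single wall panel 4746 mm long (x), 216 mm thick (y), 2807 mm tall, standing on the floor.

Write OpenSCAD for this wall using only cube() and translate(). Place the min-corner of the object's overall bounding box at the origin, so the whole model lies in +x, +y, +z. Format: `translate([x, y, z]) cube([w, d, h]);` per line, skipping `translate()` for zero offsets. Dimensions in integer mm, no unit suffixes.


cube([4746, 216, 2807]);


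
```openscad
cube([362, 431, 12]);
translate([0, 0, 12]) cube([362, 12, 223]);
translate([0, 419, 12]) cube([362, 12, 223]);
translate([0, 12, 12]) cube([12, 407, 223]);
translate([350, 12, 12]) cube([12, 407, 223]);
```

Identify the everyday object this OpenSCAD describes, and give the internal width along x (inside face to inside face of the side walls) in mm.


An open box. The internal width is 338 mm.

A 362×431 base slab with four walls standing on it — an open box. The base is 362 mm wide and the walls are 12 mm thick, so the internal width is 362 − 2 × 12 = 338 mm.


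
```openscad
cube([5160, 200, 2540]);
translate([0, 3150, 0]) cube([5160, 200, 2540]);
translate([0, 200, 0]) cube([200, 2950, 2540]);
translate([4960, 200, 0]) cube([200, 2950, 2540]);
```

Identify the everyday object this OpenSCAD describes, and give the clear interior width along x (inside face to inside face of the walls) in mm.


A house (or room) frame. The interior width is 4760 mm.

Four 2540 mm walls enclosing a rectangle with no floor or roof — a room or house frame. Outside width is 5160 mm and wall thickness is 200 mm, so the interior width is 5160 − 2 × 200 = 4760 mm.


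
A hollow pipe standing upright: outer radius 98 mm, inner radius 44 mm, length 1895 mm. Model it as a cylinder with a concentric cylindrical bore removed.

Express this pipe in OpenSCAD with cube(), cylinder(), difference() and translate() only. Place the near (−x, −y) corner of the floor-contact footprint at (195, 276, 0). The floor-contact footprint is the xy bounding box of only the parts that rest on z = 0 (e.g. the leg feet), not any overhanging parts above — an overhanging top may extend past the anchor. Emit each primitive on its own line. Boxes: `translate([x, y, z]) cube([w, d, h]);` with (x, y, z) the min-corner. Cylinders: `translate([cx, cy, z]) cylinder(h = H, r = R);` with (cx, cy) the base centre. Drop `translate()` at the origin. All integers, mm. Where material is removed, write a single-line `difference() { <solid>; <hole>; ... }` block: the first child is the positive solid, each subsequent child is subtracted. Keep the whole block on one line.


difference() { translate([293, 374, 0]) cylinder(h = 1895, r = 98); translate([293, 374, 0]) cylinder(h = 1895, r = 44); }


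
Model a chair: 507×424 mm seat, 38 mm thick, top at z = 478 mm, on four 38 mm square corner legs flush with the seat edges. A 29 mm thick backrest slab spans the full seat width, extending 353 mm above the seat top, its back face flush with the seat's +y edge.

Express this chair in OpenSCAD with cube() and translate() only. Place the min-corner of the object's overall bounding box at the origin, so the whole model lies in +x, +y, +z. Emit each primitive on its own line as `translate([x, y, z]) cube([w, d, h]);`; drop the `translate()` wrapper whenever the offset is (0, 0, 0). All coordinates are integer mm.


// leg_h = 478 - 38 = 440
translate([0, 0, 440]) cube([507, 424, 38]);
cube([38, 38, 440]);
translate([469, 0, 0]) cube([38, 38, 440]);
translate([0, 386, 0]) cube([38, 38, 440]);
translate([469, 386, 0]) cube([38, 38, 440]);
translate([0, 395, 478]) cube([507, 29, 353]);


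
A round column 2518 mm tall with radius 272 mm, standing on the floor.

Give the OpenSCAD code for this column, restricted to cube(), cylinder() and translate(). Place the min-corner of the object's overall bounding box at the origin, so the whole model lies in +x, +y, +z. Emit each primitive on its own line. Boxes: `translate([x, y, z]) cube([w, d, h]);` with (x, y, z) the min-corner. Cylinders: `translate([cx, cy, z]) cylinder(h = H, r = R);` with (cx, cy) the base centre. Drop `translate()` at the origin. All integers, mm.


translate([272, 272, 0]) cylinder(h = 2518, r = 272);


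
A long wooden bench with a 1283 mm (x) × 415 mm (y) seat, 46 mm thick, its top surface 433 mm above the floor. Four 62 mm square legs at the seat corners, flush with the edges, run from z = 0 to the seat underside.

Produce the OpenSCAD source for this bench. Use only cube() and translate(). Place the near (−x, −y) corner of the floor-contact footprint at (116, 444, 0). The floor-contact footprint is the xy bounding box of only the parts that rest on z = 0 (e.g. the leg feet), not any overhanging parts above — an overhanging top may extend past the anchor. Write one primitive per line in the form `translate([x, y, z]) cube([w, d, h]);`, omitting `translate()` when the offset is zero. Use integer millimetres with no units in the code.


translate([116, 444, 387]) cube([1283, 415, 46]);
translate([116, 444, 0]) cube([62, 62, 387]);
translate([116, 797, 0]) cube([62, 62, 387]);
translate([1337, 444, 0]) cube([62, 62, 387]);
translate([1337, 797, 0]) cube([62, 62, 387]);


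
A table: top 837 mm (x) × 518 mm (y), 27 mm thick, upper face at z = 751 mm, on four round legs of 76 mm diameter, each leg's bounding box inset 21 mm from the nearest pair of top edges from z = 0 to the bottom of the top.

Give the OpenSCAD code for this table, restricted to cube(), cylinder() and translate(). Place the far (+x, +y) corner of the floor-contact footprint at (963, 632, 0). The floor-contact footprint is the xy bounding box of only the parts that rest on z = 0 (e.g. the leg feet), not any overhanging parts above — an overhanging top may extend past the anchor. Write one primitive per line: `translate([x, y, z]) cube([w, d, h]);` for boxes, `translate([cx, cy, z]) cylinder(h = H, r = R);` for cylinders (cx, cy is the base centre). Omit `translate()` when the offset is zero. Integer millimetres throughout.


translate([147, 135, 724]) cube([837, 518, 27]);
translate([206, 194, 0]) cylinder(h = 724, r = 38);
translate([925, 194, 0]) cylinder(h = 724, r = 38);
translate([206, 594, 0]) cylinder(h = 724, r = 38);
translate([925, 594, 0]) cylinder(h = 724, r = 38);


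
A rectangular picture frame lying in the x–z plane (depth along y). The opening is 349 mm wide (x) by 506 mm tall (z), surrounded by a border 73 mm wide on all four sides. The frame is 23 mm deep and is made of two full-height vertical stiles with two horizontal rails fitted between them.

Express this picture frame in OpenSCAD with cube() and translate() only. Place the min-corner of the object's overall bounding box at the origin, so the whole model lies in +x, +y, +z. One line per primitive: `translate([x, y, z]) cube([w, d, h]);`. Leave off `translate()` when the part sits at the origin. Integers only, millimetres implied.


cube([73, 23, 652]);
translate([422, 0, 0]) cube([73, 23, 652]);
translate([73, 0, 0]) cube([349, 23, 73]);
translate([73, 0, 579]) cube([349, 23, 73]);


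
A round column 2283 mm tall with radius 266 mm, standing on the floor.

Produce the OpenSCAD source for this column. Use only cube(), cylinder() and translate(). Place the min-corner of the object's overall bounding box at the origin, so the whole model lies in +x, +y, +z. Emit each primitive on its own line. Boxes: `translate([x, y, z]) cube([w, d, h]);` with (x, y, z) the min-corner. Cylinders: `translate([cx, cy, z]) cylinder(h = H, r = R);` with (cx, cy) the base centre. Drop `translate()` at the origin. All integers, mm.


translate([266, 266, 0]) cylinder(h = 2283, r = 266);
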